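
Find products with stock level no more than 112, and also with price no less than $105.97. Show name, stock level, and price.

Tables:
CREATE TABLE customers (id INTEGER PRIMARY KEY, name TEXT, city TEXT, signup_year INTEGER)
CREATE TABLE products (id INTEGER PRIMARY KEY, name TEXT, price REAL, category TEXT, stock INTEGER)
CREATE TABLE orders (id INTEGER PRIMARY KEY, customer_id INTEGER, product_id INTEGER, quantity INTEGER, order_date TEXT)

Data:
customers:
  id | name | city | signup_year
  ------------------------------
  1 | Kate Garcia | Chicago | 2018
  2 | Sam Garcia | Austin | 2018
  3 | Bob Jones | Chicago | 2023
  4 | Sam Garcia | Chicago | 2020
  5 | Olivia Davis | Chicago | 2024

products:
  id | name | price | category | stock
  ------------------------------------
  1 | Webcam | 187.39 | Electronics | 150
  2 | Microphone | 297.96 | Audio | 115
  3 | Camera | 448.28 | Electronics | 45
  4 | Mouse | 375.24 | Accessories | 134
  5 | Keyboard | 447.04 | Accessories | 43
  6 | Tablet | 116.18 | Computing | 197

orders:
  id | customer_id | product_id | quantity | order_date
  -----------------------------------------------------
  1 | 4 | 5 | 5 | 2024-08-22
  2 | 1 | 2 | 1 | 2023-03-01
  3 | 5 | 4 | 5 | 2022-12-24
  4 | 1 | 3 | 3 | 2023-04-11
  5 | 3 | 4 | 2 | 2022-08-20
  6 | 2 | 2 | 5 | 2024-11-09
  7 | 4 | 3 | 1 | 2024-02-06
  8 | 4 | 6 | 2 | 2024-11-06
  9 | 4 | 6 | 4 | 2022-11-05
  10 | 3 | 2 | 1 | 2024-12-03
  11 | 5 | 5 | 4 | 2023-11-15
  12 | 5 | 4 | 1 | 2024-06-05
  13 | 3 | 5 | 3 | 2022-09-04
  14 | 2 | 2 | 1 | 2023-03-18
SELECT name, stock, price FROM products WHERE stock <= 112 AND price >= 105.97

Execution result:
name | stock | price
Camera | 45 | 448.28
Keyboard | 43 | 447.04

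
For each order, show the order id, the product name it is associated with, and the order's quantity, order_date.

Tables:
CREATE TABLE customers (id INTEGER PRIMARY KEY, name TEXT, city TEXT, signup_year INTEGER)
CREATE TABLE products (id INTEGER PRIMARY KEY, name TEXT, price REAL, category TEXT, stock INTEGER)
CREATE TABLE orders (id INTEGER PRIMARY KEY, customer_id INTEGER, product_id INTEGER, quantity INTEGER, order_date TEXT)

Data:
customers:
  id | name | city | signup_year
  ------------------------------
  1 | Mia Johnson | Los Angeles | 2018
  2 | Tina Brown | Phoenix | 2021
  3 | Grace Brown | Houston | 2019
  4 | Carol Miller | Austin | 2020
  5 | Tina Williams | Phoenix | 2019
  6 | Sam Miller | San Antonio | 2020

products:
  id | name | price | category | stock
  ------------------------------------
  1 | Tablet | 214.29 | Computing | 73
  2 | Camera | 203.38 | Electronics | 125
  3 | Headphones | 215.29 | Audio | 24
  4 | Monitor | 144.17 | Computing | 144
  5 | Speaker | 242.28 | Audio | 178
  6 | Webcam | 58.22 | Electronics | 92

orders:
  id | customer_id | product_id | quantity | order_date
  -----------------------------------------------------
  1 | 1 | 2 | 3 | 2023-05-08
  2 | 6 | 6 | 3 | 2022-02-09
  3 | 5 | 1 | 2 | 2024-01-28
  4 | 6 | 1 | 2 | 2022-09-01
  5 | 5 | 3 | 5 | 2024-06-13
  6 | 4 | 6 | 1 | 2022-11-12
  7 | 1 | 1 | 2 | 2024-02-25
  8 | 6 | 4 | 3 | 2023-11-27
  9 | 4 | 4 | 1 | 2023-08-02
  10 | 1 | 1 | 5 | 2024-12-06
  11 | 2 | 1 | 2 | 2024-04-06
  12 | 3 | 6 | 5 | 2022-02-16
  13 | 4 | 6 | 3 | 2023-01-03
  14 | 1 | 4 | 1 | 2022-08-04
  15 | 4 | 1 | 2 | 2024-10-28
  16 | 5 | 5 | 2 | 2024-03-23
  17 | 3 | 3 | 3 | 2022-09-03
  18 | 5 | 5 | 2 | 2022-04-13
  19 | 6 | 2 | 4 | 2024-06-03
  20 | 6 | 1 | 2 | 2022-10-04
SELECT c.id, p.name AS product, c.quantity, c.order_date FROM orders c JOIN products p ON c.product_id = p.id

Execution result:
id | product | quantity | order_date
1 | Camera | 3 | 2023-05-08
2 | Webcam | 3 | 2022-02-09
3 | Tablet | 2 | 2024-01-28
4 | Tablet | 2 | 2022-09-01
5 | Headphones | 5 | 2024-06-13
6 | Webcam | 1 | 2022-11-12
7 | Tablet | 2 | 2024-02-25
8 | Monitor | 3 | 2023-11-27
9 | Monitor | 1 | 2023-08-02
10 | Tablet | 5 | 2024-12-06
11 | Tablet | 2 | 2024-04-06
12 | Webcam | 5 | 2022-02-16
13 | Webcam | 3 | 2023-01-03
14 | Monitor | 1 | 2022-08-04
15 | Tablet | 2 | 2024-10-28
16 | Speaker | 2 | 2024-03-23
17 | Headphones | 3 | 2022-09-03
18 | Speaker | 2 | 2022-04-13
19 | Camera | 4 | 2024-06-03
20 | Tablet | 2 | 2022-10-04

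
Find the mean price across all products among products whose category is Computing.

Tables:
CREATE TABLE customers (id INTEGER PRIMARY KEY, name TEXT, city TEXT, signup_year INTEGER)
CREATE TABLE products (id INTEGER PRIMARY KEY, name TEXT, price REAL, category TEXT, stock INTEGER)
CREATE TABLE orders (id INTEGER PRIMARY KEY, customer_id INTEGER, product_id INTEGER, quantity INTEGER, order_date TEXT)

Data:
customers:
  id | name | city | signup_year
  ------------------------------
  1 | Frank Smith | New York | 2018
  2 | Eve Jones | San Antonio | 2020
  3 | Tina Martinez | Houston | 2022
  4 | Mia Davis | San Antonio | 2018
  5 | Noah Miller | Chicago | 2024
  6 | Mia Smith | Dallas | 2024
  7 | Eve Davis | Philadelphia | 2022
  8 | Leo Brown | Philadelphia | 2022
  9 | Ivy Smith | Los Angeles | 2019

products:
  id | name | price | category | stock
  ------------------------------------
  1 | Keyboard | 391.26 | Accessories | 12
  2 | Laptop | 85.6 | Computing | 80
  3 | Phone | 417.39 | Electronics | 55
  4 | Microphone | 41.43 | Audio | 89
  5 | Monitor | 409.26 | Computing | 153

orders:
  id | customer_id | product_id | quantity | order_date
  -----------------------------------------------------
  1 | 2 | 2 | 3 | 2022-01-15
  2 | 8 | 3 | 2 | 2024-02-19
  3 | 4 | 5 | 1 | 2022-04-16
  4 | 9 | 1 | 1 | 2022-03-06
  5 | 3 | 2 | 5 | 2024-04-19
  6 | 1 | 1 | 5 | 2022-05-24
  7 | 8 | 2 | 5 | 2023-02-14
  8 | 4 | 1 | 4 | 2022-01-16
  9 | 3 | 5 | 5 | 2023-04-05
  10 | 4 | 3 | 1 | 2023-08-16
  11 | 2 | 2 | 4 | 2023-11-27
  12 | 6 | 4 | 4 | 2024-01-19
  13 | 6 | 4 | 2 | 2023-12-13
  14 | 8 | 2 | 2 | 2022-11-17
SELECT AVG(price) FROM products WHERE category = 'Computing'

Execution result:
247.43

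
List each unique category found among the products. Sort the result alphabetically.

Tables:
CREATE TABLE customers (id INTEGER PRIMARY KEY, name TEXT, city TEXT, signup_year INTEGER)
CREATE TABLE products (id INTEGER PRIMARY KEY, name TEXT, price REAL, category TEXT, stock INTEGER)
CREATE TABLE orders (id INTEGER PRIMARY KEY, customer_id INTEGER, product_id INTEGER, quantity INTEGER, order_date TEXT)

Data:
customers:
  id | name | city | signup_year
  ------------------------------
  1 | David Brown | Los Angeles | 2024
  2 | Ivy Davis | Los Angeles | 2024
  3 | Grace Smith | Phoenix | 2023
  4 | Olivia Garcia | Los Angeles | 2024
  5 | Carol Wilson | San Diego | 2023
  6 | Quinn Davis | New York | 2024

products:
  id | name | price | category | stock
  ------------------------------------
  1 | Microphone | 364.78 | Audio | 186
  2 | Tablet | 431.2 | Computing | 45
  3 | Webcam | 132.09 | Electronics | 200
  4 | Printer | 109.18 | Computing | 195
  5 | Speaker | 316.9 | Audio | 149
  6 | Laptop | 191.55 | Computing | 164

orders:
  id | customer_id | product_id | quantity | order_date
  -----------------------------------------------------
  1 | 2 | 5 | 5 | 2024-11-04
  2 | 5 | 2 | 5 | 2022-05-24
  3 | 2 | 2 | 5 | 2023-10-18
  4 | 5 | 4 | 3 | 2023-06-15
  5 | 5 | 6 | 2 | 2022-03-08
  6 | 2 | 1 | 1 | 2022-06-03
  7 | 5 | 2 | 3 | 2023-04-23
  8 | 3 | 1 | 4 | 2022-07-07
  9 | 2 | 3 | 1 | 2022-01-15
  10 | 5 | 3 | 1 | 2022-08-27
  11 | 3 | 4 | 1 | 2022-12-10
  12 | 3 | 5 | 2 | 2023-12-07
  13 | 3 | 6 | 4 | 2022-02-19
SELECT DISTINCT category FROM products ORDER BY category

Execution result:
category
Audio
Computing
Electronics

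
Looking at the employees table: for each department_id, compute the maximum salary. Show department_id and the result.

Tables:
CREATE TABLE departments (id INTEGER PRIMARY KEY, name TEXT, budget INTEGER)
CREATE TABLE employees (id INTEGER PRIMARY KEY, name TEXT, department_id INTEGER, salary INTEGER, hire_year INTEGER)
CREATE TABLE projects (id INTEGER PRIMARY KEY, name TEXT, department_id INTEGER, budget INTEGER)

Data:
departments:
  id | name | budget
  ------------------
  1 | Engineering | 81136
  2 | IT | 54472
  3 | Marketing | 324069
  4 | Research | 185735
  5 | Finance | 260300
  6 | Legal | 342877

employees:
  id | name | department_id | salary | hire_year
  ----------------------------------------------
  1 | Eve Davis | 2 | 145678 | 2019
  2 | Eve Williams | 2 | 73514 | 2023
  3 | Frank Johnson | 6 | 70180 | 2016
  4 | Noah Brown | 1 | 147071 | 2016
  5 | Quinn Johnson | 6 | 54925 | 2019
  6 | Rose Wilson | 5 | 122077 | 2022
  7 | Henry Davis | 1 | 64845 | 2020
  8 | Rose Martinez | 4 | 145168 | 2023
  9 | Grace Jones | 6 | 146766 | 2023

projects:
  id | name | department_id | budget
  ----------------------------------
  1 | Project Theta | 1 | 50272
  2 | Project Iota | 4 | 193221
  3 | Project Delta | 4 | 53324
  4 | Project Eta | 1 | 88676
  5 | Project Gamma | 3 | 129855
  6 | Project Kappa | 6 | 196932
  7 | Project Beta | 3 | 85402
SELECT department_id, MAX(salary) AS max_salary FROM employees GROUP BY department_id

Execution result:
department_id | max_salary
1 | 147071
2 | 145678
4 | 145168
5 | 122077
6 | 146766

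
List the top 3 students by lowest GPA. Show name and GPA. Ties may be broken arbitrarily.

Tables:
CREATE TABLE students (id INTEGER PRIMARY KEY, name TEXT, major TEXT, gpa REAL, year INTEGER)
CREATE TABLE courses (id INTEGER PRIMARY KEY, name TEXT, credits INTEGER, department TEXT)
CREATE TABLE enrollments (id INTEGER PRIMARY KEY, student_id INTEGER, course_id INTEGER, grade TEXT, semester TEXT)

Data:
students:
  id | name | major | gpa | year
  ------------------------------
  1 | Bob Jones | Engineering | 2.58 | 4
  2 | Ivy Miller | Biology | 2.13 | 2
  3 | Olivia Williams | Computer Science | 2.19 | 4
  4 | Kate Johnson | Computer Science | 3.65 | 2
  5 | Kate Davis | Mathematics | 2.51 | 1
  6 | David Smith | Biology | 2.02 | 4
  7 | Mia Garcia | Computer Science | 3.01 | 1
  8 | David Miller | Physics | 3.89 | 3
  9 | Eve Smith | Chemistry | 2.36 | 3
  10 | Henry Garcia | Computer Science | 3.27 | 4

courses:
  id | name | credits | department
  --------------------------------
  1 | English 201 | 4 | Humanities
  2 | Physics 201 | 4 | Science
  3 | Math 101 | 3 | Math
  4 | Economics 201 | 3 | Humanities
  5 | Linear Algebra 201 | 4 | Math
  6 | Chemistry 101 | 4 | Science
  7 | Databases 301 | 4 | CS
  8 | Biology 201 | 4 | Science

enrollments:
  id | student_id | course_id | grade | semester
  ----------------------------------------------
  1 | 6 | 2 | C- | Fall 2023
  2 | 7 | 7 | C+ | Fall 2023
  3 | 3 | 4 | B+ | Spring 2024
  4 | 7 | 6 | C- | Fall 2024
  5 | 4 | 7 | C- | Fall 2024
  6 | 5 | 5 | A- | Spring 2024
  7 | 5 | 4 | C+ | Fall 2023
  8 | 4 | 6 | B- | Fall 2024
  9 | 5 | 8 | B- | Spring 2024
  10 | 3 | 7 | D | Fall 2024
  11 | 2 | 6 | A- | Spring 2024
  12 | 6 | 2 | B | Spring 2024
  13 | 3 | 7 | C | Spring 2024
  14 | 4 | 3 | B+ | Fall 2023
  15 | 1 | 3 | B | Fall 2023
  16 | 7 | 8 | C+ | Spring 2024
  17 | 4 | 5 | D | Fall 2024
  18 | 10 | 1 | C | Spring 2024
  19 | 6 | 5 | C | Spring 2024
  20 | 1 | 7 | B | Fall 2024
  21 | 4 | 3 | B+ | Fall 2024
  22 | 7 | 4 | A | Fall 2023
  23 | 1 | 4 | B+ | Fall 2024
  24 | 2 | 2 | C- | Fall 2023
SELECT name, gpa FROM students ORDER BY gpa ASC LIMIT 3

Execution result:
name | gpa
David Smith | 2.02
Ivy Miller | 2.13
Olivia Williams | 2.19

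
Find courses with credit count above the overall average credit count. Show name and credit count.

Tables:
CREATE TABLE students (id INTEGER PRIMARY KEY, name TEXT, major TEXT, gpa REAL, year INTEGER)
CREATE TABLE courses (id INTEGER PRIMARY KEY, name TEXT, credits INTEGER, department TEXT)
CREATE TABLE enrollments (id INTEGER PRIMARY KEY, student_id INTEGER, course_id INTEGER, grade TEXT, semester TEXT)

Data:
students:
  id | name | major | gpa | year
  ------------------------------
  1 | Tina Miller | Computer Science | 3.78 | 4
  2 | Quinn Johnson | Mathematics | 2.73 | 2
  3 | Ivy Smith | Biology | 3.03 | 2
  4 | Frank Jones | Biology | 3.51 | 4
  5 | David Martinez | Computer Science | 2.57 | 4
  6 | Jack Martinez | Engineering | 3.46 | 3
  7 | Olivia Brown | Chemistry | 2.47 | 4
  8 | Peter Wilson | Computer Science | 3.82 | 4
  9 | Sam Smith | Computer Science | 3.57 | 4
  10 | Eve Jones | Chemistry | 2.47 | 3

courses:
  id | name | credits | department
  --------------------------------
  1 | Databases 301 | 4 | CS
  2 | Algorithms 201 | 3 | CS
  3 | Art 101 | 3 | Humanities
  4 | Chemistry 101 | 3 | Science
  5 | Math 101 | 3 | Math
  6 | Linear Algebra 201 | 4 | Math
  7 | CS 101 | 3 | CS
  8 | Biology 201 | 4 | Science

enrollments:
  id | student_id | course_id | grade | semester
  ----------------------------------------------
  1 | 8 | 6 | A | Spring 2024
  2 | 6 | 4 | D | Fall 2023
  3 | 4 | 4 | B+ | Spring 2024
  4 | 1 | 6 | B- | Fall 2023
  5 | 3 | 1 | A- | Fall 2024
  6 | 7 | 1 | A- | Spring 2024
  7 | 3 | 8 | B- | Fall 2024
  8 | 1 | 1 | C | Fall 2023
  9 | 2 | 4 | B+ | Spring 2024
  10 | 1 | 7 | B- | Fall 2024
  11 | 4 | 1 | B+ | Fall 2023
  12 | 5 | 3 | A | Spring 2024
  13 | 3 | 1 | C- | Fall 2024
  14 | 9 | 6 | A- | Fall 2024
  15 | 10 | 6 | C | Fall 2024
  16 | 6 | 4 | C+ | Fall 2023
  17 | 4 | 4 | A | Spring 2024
SELECT name, credits FROM courses WHERE credits > (SELECT AVG(credits) FROM courses)

Execution result:
name | credits
Databases 301 | 4
Linear Algebra 201 | 4
Biology 201 | 4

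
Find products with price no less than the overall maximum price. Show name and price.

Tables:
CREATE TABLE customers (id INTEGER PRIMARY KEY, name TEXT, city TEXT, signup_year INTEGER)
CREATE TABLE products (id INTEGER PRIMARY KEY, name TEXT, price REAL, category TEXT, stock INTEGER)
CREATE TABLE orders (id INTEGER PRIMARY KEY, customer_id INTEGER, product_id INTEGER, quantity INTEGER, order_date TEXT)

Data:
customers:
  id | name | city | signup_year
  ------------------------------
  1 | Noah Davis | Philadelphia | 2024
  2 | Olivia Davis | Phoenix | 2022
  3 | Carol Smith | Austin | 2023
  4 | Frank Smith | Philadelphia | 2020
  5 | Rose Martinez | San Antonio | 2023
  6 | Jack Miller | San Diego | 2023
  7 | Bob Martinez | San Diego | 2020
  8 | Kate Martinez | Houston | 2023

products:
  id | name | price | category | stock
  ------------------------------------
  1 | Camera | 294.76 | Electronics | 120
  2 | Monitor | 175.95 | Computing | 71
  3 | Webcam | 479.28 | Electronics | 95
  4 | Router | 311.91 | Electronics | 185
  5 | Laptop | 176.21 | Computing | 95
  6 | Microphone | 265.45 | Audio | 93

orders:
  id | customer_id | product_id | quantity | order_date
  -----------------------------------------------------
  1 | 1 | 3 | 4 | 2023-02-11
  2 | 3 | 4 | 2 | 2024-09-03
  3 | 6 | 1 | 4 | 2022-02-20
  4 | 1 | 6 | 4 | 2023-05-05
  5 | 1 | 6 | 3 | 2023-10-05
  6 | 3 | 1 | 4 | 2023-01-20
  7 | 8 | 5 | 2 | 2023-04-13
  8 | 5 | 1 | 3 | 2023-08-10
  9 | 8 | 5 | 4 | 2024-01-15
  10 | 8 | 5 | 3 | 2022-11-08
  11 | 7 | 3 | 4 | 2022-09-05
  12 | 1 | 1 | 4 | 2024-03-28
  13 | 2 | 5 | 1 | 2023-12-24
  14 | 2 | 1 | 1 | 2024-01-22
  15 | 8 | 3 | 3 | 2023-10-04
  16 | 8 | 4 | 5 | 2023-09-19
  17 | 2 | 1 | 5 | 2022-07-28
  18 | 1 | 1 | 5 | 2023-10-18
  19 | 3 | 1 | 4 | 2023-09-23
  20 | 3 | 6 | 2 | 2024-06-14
SELECT name, price FROM products WHERE price >= (SELECT MAX(price) FROM products)

Execution result:
name | price
Webcam | 479.28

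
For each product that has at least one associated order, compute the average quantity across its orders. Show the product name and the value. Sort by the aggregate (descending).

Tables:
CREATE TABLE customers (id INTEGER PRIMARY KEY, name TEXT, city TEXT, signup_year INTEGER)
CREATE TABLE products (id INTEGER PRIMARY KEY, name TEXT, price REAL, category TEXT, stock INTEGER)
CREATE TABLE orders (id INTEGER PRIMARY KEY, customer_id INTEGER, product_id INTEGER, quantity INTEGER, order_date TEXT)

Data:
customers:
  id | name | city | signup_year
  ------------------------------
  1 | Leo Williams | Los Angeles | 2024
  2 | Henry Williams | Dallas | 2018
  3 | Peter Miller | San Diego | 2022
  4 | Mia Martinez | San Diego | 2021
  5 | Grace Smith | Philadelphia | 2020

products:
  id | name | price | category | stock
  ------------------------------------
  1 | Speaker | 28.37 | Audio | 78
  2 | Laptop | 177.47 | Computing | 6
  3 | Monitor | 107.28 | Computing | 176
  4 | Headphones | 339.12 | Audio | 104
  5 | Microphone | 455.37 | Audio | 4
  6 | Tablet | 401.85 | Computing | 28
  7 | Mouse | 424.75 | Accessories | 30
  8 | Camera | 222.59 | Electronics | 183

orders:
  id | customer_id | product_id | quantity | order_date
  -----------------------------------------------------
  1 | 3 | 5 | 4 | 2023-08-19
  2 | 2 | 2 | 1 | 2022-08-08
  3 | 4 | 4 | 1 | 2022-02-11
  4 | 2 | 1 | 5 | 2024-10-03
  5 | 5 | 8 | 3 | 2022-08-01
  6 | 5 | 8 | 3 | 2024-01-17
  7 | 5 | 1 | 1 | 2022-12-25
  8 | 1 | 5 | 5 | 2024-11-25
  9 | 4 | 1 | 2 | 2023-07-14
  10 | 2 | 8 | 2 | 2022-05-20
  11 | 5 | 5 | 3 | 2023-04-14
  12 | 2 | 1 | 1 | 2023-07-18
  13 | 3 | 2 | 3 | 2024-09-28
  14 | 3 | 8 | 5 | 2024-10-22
SELECT p.name, AVG(c.quantity) AS avg_quantity FROM orders c JOIN products p ON c.product_id = p.id GROUP BY p.id, p.name ORDER BY avg_quantity DESC

Execution result:
name | avg_quantity
Microphone | 4.00
Camera | 3.25
Speaker | 2.25
Laptop | 2.00
Headphones | 1.00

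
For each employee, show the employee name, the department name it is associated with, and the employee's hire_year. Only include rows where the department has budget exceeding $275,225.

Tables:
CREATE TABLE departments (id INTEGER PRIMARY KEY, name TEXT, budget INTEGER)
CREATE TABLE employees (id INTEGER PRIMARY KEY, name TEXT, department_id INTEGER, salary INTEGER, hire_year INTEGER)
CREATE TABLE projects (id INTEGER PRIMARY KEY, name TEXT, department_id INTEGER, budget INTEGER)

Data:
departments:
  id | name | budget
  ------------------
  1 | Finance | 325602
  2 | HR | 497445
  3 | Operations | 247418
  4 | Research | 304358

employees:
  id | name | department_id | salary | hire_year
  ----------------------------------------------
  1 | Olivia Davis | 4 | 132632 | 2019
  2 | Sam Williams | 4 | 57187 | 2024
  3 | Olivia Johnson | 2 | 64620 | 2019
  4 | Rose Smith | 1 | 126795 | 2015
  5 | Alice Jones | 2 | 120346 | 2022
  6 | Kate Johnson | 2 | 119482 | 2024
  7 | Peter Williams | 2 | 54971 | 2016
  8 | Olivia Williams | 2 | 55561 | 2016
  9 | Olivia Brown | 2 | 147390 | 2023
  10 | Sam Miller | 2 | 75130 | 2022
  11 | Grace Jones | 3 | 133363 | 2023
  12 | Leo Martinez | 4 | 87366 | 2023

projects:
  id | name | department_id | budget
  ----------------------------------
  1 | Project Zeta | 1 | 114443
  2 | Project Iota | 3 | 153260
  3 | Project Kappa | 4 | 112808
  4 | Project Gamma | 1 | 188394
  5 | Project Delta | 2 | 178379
SELECT c.name, p.name AS department, c.hire_year FROM employees c JOIN departments p ON c.department_id = p.id WHERE p.budget > 275225

Execution result:
name | department | hire_year
Olivia Davis | Research | 2019
Sam Williams | Research | 2024
Olivia Johnson | HR | 2019
Rose Smith | Finance | 2015
Alice Jones | HR | 2022
Kate Johnson | HR | 2024
Peter Williams | HR | 2016
Olivia Williams | HR | 2016
Olivia Brown | HR | 2023
Sam Miller | HR | 2022
Leo Martinez | Research | 2023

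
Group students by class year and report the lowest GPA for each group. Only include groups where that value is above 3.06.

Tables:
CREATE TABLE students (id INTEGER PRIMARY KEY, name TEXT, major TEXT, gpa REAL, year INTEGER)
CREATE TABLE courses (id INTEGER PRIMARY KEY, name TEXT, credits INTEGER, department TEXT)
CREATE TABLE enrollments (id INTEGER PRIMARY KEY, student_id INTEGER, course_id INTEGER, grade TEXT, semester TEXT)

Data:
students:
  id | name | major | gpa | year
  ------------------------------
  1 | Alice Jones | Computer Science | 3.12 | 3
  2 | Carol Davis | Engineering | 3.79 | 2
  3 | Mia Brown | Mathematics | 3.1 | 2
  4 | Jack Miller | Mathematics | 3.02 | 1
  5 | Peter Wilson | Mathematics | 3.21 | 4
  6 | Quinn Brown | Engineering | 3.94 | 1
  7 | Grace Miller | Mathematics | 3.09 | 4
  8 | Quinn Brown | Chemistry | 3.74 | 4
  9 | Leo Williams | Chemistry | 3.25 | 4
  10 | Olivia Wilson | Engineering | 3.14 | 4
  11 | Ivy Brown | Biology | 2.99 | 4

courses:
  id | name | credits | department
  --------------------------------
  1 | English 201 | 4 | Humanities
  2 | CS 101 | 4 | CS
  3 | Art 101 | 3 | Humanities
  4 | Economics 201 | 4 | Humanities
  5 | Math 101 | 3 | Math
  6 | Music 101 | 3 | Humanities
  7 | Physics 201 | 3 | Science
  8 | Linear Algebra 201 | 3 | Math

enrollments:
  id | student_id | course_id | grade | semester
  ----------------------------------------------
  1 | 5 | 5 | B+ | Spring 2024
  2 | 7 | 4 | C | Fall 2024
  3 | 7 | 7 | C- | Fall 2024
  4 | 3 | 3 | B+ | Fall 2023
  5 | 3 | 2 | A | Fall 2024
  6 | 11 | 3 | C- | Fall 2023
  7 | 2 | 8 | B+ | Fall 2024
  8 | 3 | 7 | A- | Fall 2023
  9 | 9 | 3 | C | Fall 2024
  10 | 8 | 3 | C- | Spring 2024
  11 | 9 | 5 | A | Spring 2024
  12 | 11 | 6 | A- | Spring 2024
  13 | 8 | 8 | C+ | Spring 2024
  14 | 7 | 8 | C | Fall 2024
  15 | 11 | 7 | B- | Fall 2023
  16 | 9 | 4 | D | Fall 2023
SELECT year, MIN(gpa) AS min_gpa FROM students GROUP BY year HAVING MIN(gpa) > 3.06

Execution result:
year | min_gpa
2 | 3.10
3 | 3.12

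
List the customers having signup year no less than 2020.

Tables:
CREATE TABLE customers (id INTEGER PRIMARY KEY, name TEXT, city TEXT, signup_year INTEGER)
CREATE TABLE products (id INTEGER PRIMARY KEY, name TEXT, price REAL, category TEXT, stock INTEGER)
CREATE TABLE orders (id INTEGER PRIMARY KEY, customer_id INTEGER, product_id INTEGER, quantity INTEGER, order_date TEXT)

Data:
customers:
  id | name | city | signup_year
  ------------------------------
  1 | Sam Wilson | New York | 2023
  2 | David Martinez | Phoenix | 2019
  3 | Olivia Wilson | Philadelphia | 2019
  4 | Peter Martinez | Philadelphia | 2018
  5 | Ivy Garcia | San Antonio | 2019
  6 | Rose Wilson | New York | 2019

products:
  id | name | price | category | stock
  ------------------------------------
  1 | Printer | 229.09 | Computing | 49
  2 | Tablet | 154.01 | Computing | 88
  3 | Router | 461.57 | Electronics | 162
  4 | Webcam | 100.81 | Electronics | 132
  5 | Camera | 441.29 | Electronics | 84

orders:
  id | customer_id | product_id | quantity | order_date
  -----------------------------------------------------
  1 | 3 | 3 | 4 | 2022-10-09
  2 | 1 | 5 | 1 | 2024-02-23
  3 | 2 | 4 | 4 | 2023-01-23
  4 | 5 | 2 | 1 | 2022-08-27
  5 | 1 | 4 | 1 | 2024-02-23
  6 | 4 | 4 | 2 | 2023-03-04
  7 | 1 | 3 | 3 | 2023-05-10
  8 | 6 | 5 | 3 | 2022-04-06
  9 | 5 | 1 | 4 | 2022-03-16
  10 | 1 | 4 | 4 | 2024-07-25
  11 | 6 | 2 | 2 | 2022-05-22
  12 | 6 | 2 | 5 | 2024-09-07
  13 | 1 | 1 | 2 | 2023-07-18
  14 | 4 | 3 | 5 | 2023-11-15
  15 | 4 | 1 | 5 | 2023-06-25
SELECT name, signup_year FROM customers WHERE signup_year >= 2020

Execution result:
name | signup_year
Sam Wilson | 2023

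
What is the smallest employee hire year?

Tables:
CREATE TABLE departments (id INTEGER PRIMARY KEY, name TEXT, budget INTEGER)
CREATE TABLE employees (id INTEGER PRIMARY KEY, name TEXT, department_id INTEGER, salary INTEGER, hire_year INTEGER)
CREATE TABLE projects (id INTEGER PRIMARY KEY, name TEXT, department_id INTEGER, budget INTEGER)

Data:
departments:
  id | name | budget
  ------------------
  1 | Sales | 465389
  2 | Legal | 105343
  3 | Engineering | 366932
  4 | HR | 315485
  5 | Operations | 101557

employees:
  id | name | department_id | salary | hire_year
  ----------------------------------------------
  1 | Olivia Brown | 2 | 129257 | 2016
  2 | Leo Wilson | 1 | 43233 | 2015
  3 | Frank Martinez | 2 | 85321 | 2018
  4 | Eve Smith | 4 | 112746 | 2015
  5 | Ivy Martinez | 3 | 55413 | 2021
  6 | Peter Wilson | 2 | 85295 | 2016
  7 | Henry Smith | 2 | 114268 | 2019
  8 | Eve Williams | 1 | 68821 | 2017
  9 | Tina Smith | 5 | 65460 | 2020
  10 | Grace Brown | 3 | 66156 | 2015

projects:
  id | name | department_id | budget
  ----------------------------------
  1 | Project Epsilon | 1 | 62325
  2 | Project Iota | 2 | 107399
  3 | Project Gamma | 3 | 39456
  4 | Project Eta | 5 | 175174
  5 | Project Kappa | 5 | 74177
SELECT MIN(hire_year) FROM employees

Execution result:
2015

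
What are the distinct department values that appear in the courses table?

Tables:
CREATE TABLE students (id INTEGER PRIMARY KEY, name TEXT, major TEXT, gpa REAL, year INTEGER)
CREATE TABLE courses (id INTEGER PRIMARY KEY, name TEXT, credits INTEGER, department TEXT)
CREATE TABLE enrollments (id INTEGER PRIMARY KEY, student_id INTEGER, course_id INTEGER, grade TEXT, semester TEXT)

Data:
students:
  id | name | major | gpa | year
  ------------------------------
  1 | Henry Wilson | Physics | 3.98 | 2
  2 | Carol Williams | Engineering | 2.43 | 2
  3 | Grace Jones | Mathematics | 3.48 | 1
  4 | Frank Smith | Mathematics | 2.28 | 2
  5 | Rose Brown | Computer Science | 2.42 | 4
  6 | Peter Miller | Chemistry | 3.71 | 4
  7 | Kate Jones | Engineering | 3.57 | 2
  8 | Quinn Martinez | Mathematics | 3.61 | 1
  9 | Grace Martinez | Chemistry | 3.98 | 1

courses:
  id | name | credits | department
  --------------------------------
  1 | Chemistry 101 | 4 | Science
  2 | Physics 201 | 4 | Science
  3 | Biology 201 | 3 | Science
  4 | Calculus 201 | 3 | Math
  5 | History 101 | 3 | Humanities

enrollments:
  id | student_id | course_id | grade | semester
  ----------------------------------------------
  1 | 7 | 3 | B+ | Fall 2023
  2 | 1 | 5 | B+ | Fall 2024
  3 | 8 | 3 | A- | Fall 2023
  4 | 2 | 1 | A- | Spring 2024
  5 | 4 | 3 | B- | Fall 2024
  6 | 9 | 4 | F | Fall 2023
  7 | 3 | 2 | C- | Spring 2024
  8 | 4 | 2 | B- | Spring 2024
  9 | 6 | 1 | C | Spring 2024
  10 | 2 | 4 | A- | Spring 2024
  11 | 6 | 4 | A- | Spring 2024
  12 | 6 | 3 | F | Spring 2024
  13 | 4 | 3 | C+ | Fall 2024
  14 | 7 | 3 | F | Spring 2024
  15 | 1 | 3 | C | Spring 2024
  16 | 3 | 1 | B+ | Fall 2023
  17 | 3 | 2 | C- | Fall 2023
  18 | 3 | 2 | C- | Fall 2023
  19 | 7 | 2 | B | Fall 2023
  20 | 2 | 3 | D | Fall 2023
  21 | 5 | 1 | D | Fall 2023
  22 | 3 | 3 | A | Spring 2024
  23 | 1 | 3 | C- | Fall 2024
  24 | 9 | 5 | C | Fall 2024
SELECT DISTINCT department FROM courses

Execution result:
department
Science
Math
Humanities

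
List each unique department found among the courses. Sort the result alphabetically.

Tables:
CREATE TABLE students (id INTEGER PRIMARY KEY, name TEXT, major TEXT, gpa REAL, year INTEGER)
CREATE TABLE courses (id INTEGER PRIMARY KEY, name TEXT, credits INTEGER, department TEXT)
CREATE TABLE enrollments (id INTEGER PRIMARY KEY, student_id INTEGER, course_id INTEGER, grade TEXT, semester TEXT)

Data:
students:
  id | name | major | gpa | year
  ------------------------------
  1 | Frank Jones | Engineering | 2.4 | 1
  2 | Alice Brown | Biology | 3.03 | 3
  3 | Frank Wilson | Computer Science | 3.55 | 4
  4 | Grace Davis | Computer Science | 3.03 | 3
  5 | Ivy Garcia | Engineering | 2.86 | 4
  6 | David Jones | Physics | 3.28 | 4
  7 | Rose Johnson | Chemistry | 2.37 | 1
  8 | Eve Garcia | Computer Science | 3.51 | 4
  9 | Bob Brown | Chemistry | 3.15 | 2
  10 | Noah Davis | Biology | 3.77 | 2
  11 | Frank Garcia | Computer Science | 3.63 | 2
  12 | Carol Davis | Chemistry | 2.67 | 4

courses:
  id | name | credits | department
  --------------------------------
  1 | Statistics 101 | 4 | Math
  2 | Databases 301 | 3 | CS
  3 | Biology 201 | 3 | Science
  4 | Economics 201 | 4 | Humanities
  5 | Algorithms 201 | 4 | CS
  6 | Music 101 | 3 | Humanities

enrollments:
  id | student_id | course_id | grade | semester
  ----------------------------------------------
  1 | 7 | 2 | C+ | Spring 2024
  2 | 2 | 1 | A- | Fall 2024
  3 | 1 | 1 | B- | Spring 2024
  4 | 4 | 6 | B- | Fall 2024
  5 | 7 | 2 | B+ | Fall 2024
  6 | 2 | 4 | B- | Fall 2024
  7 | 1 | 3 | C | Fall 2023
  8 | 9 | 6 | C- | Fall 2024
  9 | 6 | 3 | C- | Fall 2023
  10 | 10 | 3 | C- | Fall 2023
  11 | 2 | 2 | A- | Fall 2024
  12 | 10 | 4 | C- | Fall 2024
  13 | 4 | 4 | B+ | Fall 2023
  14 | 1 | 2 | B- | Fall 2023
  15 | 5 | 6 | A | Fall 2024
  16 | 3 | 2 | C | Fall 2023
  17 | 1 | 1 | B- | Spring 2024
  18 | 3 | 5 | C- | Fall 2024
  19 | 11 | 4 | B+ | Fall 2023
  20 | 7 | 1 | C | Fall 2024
SELECT DISTINCT department FROM courses ORDER BY department

Execution result:
department
CS
Humanities
Math
Science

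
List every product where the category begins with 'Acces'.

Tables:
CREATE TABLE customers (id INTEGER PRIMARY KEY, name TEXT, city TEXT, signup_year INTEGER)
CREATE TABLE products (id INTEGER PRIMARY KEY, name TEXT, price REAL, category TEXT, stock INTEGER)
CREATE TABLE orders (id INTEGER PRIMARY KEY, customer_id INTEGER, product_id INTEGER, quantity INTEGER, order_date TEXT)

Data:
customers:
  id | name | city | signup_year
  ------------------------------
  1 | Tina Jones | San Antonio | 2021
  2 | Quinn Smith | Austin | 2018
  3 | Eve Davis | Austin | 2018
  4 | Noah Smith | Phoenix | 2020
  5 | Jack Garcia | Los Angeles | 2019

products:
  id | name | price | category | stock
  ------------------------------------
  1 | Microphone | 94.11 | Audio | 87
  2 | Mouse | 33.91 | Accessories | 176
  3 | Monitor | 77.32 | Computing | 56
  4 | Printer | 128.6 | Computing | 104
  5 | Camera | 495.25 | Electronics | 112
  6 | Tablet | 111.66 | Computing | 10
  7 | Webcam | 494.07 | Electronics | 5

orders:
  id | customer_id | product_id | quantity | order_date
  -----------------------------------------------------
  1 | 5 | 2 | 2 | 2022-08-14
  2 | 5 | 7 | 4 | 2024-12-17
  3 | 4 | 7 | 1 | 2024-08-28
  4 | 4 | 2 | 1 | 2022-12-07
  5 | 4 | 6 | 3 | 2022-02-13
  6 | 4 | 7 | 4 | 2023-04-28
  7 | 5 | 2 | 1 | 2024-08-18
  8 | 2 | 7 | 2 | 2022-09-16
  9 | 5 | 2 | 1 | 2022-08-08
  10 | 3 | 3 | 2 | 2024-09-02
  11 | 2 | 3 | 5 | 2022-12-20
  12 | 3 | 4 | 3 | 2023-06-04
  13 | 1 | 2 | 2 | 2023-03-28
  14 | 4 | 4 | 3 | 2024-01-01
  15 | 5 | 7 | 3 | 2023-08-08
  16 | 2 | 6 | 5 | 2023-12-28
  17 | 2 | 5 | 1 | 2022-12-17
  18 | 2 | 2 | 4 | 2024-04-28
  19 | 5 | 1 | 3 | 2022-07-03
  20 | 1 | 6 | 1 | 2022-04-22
SELECT name, category FROM products WHERE category LIKE 'Acces%'

Execution result:
name | category
Mouse | Accessories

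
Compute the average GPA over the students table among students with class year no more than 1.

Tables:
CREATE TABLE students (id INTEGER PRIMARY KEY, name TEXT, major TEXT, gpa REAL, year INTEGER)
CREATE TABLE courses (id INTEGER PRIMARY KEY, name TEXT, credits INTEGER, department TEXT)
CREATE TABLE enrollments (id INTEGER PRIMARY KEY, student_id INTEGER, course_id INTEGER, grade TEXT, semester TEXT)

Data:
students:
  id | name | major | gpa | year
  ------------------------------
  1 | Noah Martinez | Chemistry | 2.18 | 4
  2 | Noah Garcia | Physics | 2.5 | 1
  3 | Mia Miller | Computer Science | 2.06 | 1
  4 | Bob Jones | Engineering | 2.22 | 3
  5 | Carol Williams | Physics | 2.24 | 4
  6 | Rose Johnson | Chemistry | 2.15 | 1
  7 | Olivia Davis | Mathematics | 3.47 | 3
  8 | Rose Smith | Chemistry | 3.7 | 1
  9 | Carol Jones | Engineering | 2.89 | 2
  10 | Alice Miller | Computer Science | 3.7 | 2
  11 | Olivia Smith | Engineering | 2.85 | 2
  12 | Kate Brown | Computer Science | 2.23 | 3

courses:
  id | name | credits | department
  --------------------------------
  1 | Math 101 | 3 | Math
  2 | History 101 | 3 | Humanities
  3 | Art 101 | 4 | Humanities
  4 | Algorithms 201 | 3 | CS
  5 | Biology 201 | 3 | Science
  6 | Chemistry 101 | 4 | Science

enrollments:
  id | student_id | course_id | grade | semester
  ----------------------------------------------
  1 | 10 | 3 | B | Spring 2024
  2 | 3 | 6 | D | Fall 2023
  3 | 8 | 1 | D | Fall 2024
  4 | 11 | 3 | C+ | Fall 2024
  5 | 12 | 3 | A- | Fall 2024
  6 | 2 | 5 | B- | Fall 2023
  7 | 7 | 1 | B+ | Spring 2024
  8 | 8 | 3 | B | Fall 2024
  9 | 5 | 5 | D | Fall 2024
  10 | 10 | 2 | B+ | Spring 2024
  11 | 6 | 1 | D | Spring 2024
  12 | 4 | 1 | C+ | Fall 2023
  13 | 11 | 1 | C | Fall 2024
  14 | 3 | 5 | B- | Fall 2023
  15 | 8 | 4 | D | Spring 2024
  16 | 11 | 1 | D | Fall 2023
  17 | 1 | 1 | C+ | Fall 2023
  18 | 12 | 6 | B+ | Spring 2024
SELECT AVG(gpa) FROM students WHERE year <= 1

Execution result:
2.60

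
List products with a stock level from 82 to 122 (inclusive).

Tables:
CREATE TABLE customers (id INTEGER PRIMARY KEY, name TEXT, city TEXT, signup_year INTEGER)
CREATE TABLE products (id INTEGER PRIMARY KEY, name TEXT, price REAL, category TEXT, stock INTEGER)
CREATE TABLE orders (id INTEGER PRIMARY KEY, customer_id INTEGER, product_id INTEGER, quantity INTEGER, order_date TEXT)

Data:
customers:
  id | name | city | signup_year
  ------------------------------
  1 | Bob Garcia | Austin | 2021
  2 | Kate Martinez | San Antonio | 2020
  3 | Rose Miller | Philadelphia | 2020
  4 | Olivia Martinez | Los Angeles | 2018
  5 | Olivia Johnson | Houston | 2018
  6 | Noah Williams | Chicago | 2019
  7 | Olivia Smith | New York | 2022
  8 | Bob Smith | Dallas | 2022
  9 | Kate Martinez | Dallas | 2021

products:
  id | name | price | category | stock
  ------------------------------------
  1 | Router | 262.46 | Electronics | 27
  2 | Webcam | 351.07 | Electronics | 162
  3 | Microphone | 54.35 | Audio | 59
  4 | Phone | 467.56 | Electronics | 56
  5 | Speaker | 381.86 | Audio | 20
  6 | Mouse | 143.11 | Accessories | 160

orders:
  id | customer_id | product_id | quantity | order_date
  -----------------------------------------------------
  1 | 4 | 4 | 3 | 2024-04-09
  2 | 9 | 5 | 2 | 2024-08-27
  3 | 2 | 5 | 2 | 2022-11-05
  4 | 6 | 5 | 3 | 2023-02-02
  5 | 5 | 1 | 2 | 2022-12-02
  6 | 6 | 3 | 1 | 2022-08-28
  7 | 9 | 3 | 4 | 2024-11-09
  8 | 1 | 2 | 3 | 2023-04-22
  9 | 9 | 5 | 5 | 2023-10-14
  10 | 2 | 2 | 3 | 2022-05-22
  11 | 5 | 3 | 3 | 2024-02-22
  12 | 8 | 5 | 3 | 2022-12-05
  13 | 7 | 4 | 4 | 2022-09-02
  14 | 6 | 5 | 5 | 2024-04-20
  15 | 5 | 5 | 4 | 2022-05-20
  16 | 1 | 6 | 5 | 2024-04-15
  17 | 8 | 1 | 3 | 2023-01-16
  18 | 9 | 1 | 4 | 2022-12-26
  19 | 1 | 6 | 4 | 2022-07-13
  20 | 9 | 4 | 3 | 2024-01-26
SELECT name, stock FROM products WHERE stock BETWEEN 82 AND 122

Execution result:
(no rows)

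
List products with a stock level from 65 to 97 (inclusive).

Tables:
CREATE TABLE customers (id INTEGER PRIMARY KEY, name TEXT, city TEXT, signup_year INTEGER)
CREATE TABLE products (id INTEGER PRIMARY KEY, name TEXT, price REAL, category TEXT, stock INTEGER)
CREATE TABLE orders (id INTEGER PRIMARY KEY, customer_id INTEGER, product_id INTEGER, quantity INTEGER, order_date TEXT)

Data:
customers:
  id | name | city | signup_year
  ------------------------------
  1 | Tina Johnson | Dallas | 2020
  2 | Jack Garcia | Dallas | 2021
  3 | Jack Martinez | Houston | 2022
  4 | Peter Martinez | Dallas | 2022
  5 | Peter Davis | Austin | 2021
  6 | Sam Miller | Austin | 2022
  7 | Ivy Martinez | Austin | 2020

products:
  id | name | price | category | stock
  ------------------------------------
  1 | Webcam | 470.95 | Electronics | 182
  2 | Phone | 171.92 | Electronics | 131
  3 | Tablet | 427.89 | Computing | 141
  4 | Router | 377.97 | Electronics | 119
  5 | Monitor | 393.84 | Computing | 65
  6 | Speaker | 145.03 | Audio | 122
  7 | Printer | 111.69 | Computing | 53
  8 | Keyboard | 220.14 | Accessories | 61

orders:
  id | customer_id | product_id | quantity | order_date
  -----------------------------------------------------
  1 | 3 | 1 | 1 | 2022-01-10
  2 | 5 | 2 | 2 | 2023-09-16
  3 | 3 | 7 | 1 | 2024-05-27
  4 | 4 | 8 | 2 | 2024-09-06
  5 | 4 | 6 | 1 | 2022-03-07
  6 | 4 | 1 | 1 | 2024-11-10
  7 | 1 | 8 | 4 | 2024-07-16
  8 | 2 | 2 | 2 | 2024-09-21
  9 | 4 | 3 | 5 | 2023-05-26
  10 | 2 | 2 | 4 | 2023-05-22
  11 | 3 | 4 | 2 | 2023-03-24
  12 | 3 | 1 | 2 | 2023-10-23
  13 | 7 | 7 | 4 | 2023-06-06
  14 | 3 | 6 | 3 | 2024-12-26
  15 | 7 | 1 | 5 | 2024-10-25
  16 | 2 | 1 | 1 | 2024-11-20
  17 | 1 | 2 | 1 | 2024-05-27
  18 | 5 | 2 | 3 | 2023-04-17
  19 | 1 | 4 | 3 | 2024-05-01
SELECT name, stock FROM products WHERE stock BETWEEN 65 AND 97

Execution result:
name | stock
Monitor | 65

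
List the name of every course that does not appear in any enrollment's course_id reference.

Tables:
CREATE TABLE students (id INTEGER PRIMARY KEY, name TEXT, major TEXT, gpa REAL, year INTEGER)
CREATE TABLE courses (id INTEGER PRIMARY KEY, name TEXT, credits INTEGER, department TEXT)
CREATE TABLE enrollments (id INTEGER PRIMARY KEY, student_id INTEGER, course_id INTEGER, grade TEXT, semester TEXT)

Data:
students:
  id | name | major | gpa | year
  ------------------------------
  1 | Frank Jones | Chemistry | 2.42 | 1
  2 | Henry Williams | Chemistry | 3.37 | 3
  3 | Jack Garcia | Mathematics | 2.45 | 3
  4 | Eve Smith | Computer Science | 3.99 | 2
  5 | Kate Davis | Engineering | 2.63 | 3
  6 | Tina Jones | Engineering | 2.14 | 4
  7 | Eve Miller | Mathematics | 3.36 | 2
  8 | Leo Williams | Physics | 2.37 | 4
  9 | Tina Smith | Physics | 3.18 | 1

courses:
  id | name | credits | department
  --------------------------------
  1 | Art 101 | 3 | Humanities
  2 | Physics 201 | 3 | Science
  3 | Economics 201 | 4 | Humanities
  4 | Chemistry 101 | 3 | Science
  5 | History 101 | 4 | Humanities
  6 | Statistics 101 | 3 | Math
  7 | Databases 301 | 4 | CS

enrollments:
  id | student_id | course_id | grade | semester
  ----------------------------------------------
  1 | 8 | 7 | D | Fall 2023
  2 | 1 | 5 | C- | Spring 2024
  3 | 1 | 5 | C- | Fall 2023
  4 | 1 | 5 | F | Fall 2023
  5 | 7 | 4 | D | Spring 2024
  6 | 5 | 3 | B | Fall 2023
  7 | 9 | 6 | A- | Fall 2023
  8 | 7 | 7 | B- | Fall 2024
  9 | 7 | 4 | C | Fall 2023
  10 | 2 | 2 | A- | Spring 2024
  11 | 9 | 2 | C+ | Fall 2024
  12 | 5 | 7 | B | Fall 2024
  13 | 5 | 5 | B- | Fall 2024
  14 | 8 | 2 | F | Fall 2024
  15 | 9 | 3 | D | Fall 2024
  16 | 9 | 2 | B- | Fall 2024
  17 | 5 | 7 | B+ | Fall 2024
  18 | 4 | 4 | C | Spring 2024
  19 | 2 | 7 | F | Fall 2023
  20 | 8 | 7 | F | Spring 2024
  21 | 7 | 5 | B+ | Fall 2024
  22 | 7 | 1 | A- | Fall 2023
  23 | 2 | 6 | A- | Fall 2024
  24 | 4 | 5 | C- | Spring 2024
SELECT p.name FROM courses p LEFT JOIN enrollments c ON c.course_id = p.id WHERE c.id IS NULL

Execution result:
(no rows)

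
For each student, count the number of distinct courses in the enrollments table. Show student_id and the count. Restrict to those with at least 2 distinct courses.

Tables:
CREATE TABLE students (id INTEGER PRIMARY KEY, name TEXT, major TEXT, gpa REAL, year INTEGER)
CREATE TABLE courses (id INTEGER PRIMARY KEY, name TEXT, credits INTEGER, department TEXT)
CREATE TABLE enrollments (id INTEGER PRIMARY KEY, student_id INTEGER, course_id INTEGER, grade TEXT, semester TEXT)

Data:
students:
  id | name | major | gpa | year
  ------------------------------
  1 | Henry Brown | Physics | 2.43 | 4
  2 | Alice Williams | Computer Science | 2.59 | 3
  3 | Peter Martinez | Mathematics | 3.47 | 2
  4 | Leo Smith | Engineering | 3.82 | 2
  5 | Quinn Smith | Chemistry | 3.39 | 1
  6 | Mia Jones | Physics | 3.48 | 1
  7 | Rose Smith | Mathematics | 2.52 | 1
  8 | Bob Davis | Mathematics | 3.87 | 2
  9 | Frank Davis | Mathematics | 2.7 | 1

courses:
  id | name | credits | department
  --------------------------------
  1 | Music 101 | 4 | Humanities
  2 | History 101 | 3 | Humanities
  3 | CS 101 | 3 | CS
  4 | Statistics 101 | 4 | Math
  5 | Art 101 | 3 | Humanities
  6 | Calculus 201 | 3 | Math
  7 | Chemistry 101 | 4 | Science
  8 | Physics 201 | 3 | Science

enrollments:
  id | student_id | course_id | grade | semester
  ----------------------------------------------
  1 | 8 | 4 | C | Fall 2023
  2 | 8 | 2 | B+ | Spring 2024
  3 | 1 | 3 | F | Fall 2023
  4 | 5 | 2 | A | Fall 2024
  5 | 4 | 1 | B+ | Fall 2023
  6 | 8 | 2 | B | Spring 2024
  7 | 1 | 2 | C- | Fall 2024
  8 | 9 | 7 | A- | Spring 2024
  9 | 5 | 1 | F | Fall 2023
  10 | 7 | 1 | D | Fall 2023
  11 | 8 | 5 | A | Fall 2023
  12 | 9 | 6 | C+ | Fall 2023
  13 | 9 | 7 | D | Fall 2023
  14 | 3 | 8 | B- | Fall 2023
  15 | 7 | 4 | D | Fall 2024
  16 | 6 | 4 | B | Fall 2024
SELECT student_id, COUNT(DISTINCT course_id) AS distinct_course_count FROM enrollments GROUP BY student_id HAVING COUNT(DISTINCT course_id) >= 2

Execution result:
student_id | distinct_course_count
1 | 2
5 | 2
7 | 2
8 | 3
9 | 2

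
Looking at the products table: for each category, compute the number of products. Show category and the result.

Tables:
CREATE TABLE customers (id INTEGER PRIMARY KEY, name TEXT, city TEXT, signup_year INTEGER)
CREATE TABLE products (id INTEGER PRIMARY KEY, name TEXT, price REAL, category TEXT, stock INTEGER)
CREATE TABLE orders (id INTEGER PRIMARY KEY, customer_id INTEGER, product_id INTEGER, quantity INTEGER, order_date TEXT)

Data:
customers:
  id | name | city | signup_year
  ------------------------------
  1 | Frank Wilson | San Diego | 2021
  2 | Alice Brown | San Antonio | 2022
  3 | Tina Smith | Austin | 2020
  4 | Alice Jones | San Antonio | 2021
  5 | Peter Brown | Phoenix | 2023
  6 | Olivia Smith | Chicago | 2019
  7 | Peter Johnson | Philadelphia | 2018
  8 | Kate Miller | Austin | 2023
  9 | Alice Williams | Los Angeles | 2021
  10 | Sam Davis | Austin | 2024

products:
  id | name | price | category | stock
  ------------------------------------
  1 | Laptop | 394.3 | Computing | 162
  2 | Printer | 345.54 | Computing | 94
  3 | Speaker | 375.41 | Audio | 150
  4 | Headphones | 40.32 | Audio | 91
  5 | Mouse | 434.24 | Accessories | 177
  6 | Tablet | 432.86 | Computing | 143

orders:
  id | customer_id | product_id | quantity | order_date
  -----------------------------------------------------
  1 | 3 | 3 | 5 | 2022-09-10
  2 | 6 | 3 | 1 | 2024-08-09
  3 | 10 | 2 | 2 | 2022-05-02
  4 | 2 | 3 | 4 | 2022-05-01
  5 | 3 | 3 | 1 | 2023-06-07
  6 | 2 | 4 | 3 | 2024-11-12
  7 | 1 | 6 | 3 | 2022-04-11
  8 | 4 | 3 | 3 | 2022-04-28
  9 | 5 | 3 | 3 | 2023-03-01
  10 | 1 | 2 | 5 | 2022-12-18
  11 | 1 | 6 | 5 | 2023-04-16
SELECT category, COUNT(*) AS n FROM products GROUP BY category

Execution result:
category | n
Accessories | 1
Audio | 2
Computing | 3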